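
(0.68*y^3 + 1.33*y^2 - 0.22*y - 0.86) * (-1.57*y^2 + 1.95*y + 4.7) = -1.0676*y^5 - 0.7621*y^4 + 6.1349*y^3 + 7.1722*y^2 - 2.711*y - 4.042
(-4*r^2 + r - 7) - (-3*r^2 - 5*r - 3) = -r^2 + 6*r - 4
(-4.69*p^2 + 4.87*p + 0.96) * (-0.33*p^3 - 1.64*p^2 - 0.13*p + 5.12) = 1.5477*p^5 + 6.0845*p^4 - 7.6939*p^3 - 26.2203*p^2 + 24.8096*p + 4.9152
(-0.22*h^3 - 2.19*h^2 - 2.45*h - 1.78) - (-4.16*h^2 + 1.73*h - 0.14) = -0.22*h^3 + 1.97*h^2 - 4.18*h - 1.64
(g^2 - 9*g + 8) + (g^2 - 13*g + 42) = 2*g^2 - 22*g + 50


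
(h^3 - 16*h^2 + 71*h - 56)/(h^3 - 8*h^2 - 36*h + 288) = (h^2 - 8*h + 7)/(h^2 - 36)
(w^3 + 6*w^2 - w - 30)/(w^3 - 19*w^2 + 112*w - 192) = (w^3 + 6*w^2 - w - 30)/(w^3 - 19*w^2 + 112*w - 192)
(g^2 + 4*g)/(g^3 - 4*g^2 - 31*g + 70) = g*(g + 4)/(g^3 - 4*g^2 - 31*g + 70)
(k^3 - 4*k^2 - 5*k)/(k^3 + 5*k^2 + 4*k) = (k - 5)/(k + 4)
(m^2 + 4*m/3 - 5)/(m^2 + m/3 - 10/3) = (m + 3)/(m + 2)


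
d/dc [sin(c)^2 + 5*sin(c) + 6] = (2*sin(c) + 5)*cos(c)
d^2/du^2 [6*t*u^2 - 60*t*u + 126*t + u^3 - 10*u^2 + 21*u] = 12*t + 6*u - 20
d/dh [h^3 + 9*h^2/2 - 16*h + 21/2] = 3*h^2 + 9*h - 16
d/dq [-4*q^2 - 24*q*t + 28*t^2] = -8*q - 24*t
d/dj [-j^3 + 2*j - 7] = 2 - 3*j^2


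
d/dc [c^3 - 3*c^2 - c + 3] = 3*c^2 - 6*c - 1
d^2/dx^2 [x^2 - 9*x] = 2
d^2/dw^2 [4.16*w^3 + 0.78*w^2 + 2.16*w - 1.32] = 24.96*w + 1.56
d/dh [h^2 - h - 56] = 2*h - 1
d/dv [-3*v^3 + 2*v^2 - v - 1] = -9*v^2 + 4*v - 1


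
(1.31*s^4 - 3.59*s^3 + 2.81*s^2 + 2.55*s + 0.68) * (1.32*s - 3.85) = 1.7292*s^5 - 9.7823*s^4 + 17.5307*s^3 - 7.4525*s^2 - 8.9199*s - 2.618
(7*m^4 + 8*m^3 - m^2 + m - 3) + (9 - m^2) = 7*m^4 + 8*m^3 - 2*m^2 + m + 6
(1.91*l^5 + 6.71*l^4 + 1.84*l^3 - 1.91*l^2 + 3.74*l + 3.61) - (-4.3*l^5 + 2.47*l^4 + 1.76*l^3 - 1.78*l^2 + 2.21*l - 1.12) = 6.21*l^5 + 4.24*l^4 + 0.0800000000000001*l^3 - 0.13*l^2 + 1.53*l + 4.73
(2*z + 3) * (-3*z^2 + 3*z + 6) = -6*z^3 - 3*z^2 + 21*z + 18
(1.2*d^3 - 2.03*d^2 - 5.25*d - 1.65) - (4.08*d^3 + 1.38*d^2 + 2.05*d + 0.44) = -2.88*d^3 - 3.41*d^2 - 7.3*d - 2.09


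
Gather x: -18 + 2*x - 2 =2*x - 20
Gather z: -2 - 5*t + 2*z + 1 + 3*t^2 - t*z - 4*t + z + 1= 3*t^2 - 9*t + z*(3 - t)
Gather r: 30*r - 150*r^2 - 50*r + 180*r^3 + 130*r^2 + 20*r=180*r^3 - 20*r^2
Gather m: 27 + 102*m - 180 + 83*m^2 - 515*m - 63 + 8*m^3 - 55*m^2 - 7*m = 8*m^3 + 28*m^2 - 420*m - 216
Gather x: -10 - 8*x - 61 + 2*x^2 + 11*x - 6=2*x^2 + 3*x - 77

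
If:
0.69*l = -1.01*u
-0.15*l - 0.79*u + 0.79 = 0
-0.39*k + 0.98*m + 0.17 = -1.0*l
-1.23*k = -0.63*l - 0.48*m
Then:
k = -0.35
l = -2.03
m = 1.75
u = 1.38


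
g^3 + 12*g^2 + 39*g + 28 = (g + 1)*(g + 4)*(g + 7)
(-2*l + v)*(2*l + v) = -4*l^2 + v^2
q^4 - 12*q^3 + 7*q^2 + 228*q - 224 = (q - 8)*(q - 7)*(q - 1)*(q + 4)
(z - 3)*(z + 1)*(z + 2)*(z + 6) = z^4 + 6*z^3 - 7*z^2 - 48*z - 36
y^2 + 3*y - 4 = (y - 1)*(y + 4)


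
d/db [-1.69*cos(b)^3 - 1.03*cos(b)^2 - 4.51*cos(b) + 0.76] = (5.07*cos(b)^2 + 2.06*cos(b) + 4.51)*sin(b)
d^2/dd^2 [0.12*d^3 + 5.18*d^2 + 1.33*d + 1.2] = 0.72*d + 10.36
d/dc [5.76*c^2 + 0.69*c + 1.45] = 11.52*c + 0.69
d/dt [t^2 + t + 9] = 2*t + 1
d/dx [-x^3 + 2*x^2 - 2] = x*(4 - 3*x)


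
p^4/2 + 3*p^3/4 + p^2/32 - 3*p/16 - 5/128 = (p/2 + 1/4)*(p - 1/2)*(p + 1/4)*(p + 5/4)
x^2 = x^2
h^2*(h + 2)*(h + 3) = h^4 + 5*h^3 + 6*h^2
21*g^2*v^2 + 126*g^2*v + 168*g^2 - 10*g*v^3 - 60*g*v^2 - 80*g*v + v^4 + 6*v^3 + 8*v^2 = (-7*g + v)*(-3*g + v)*(v + 2)*(v + 4)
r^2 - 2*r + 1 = (r - 1)^2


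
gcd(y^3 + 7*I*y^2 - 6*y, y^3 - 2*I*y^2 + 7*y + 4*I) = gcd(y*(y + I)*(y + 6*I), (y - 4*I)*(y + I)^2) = y + I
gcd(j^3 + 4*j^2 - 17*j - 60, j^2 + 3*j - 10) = j + 5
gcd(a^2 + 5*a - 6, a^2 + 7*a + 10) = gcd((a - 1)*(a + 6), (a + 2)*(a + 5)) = 1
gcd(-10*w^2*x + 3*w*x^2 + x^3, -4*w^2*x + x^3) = -2*w*x + x^2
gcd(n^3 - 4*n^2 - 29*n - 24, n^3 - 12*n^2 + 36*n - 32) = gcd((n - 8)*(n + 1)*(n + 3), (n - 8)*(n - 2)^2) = n - 8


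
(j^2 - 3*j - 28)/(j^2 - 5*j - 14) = (j + 4)/(j + 2)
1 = 1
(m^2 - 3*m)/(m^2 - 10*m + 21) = m/(m - 7)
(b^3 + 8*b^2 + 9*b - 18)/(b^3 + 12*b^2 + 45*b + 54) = (b - 1)/(b + 3)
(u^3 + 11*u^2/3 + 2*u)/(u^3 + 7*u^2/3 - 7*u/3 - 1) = u*(3*u + 2)/(3*u^2 - 2*u - 1)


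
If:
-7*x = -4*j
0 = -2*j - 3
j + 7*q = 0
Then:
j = -3/2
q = 3/14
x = -6/7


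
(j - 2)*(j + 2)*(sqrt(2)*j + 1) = sqrt(2)*j^3 + j^2 - 4*sqrt(2)*j - 4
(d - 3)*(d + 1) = d^2 - 2*d - 3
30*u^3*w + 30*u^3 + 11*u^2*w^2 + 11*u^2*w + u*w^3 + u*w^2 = (5*u + w)*(6*u + w)*(u*w + u)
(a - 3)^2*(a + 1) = a^3 - 5*a^2 + 3*a + 9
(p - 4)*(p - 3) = p^2 - 7*p + 12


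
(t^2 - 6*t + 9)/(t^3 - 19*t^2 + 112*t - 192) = (t - 3)/(t^2 - 16*t + 64)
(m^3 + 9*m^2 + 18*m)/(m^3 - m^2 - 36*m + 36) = m*(m + 3)/(m^2 - 7*m + 6)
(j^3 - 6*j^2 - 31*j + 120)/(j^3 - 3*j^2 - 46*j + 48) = (j^2 + 2*j - 15)/(j^2 + 5*j - 6)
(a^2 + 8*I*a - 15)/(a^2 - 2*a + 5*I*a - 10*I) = (a + 3*I)/(a - 2)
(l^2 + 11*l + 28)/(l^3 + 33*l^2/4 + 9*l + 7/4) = 4*(l + 4)/(4*l^2 + 5*l + 1)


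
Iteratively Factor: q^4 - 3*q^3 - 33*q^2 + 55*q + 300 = (q - 5)*(q^3 + 2*q^2 - 23*q - 60) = (q - 5)*(q + 3)*(q^2 - q - 20) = (q - 5)^2*(q + 3)*(q + 4)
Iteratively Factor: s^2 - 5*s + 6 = (s - 2)*(s - 3)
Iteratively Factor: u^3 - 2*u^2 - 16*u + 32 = (u + 4)*(u^2 - 6*u + 8) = (u - 4)*(u + 4)*(u - 2)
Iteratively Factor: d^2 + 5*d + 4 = (d + 4)*(d + 1)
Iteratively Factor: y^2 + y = (y)*(y + 1)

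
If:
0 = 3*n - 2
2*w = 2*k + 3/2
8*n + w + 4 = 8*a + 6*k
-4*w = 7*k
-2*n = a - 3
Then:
No Solution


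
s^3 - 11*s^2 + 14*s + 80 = (s - 8)*(s - 5)*(s + 2)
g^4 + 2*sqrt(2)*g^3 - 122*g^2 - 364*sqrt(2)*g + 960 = (g - 8*sqrt(2))*(g - sqrt(2))*(g + 5*sqrt(2))*(g + 6*sqrt(2))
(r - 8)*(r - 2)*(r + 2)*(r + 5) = r^4 - 3*r^3 - 44*r^2 + 12*r + 160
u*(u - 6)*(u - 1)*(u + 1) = u^4 - 6*u^3 - u^2 + 6*u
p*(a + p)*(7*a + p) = 7*a^2*p + 8*a*p^2 + p^3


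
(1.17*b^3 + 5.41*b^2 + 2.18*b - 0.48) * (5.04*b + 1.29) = 5.8968*b^4 + 28.7757*b^3 + 17.9661*b^2 + 0.393*b - 0.6192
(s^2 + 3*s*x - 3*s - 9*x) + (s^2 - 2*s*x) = 2*s^2 + s*x - 3*s - 9*x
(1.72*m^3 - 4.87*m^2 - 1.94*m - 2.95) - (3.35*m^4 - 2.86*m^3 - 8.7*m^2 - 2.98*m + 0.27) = -3.35*m^4 + 4.58*m^3 + 3.83*m^2 + 1.04*m - 3.22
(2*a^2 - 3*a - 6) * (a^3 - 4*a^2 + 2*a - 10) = 2*a^5 - 11*a^4 + 10*a^3 - 2*a^2 + 18*a + 60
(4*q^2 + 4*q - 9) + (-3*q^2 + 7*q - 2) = q^2 + 11*q - 11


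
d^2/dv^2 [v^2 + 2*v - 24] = 2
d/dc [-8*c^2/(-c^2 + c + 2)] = 8*c*(-c - 4)/(c^4 - 2*c^3 - 3*c^2 + 4*c + 4)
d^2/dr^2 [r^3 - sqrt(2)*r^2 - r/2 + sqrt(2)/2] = 6*r - 2*sqrt(2)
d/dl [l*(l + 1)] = 2*l + 1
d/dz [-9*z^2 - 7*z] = -18*z - 7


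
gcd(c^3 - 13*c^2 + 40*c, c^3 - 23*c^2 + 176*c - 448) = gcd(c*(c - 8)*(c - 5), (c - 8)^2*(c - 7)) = c - 8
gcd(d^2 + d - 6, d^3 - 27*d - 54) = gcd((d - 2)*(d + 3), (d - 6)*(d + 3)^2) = d + 3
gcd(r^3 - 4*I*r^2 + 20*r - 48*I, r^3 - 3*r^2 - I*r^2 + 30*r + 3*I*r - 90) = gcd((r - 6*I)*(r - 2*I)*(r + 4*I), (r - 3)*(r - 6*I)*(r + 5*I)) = r - 6*I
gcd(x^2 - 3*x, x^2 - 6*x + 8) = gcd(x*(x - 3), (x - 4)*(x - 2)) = 1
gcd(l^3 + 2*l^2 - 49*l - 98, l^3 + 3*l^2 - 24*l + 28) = l + 7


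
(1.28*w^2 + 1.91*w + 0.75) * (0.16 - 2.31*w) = -2.9568*w^3 - 4.2073*w^2 - 1.4269*w + 0.12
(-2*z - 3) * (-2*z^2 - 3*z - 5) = 4*z^3 + 12*z^2 + 19*z + 15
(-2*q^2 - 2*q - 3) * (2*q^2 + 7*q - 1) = -4*q^4 - 18*q^3 - 18*q^2 - 19*q + 3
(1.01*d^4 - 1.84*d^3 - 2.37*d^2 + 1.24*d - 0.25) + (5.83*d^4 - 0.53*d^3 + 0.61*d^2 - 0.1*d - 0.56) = 6.84*d^4 - 2.37*d^3 - 1.76*d^2 + 1.14*d - 0.81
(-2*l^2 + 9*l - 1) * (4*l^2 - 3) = -8*l^4 + 36*l^3 + 2*l^2 - 27*l + 3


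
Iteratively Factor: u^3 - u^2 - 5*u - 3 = (u - 3)*(u^2 + 2*u + 1) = (u - 3)*(u + 1)*(u + 1)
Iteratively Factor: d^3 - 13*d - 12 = (d - 4)*(d^2 + 4*d + 3) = (d - 4)*(d + 1)*(d + 3)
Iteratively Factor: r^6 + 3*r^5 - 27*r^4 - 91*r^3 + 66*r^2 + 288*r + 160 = (r + 4)*(r^5 - r^4 - 23*r^3 + r^2 + 62*r + 40) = (r + 1)*(r + 4)*(r^4 - 2*r^3 - 21*r^2 + 22*r + 40) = (r + 1)^2*(r + 4)*(r^3 - 3*r^2 - 18*r + 40) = (r - 2)*(r + 1)^2*(r + 4)*(r^2 - r - 20) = (r - 5)*(r - 2)*(r + 1)^2*(r + 4)*(r + 4)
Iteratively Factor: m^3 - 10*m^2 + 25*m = (m - 5)*(m^2 - 5*m) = (m - 5)^2*(m)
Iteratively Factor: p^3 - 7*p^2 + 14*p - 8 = (p - 4)*(p^2 - 3*p + 2) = (p - 4)*(p - 2)*(p - 1)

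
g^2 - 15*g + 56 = (g - 8)*(g - 7)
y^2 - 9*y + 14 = (y - 7)*(y - 2)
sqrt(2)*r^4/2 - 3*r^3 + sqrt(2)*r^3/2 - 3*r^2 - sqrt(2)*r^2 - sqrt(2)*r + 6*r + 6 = (r - 3*sqrt(2))*(r - sqrt(2))*(r + sqrt(2))*(sqrt(2)*r/2 + sqrt(2)/2)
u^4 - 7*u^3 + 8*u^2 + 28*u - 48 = (u - 4)*(u - 3)*(u - 2)*(u + 2)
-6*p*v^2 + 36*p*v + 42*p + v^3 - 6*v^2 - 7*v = (-6*p + v)*(v - 7)*(v + 1)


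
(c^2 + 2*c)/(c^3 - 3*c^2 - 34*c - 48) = c/(c^2 - 5*c - 24)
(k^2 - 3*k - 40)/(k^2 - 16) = (k^2 - 3*k - 40)/(k^2 - 16)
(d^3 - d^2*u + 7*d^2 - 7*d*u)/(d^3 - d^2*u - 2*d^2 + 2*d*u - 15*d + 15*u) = d*(d + 7)/(d^2 - 2*d - 15)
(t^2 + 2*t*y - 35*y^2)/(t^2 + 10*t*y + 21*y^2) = (t - 5*y)/(t + 3*y)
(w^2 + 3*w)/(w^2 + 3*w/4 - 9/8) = 8*w*(w + 3)/(8*w^2 + 6*w - 9)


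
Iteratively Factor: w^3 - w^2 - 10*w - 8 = (w + 1)*(w^2 - 2*w - 8) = (w - 4)*(w + 1)*(w + 2)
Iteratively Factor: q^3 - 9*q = (q)*(q^2 - 9) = q*(q - 3)*(q + 3)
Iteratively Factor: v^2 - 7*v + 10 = (v - 5)*(v - 2)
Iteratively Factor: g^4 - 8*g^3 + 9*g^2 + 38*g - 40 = (g - 5)*(g^3 - 3*g^2 - 6*g + 8) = (g - 5)*(g - 1)*(g^2 - 2*g - 8) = (g - 5)*(g - 4)*(g - 1)*(g + 2)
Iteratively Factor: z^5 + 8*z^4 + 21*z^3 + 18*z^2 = (z + 3)*(z^4 + 5*z^3 + 6*z^2) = (z + 2)*(z + 3)*(z^3 + 3*z^2) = z*(z + 2)*(z + 3)*(z^2 + 3*z) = z^2*(z + 2)*(z + 3)*(z + 3)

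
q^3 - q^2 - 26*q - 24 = (q - 6)*(q + 1)*(q + 4)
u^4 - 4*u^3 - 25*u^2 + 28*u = u*(u - 7)*(u - 1)*(u + 4)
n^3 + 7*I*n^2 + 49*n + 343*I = (n - 7*I)*(n + 7*I)^2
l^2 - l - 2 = (l - 2)*(l + 1)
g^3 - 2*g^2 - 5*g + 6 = (g - 3)*(g - 1)*(g + 2)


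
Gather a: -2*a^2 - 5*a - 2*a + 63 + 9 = -2*a^2 - 7*a + 72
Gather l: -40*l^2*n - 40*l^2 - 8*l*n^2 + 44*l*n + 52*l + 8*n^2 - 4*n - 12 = l^2*(-40*n - 40) + l*(-8*n^2 + 44*n + 52) + 8*n^2 - 4*n - 12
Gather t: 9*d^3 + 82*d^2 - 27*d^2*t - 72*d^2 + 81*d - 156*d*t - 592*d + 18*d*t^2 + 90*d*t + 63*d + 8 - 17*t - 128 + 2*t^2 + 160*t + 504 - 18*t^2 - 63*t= 9*d^3 + 10*d^2 - 448*d + t^2*(18*d - 16) + t*(-27*d^2 - 66*d + 80) + 384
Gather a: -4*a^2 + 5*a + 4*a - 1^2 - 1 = -4*a^2 + 9*a - 2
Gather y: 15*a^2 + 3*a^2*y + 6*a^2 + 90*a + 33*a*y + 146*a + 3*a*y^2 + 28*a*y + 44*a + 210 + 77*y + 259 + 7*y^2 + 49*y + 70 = 21*a^2 + 280*a + y^2*(3*a + 7) + y*(3*a^2 + 61*a + 126) + 539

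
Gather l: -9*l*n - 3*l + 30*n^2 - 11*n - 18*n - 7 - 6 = l*(-9*n - 3) + 30*n^2 - 29*n - 13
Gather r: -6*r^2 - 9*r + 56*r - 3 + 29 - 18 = -6*r^2 + 47*r + 8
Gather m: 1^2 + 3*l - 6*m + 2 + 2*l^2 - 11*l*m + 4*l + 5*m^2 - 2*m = 2*l^2 + 7*l + 5*m^2 + m*(-11*l - 8) + 3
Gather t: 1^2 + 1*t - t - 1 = 0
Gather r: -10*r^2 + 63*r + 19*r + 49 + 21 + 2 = -10*r^2 + 82*r + 72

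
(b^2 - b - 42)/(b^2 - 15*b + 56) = (b + 6)/(b - 8)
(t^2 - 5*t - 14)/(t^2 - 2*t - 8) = (t - 7)/(t - 4)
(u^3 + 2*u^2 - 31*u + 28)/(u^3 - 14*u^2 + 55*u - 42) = (u^2 + 3*u - 28)/(u^2 - 13*u + 42)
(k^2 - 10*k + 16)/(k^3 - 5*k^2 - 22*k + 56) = (k - 8)/(k^2 - 3*k - 28)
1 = 1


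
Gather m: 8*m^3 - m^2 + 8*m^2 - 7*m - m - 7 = 8*m^3 + 7*m^2 - 8*m - 7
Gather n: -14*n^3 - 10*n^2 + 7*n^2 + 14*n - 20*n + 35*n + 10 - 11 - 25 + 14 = -14*n^3 - 3*n^2 + 29*n - 12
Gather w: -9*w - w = -10*w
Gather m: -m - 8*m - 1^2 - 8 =-9*m - 9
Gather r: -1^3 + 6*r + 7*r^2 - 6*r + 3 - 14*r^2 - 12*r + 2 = -7*r^2 - 12*r + 4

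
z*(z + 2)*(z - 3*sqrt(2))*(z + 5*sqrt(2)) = z^4 + 2*z^3 + 2*sqrt(2)*z^3 - 30*z^2 + 4*sqrt(2)*z^2 - 60*z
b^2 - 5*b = b*(b - 5)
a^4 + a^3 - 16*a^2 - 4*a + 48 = (a - 3)*(a - 2)*(a + 2)*(a + 4)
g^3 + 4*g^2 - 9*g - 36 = (g - 3)*(g + 3)*(g + 4)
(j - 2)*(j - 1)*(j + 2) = j^3 - j^2 - 4*j + 4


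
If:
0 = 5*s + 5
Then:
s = -1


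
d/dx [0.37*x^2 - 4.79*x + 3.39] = 0.74*x - 4.79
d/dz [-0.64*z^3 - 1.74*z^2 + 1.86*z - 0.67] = -1.92*z^2 - 3.48*z + 1.86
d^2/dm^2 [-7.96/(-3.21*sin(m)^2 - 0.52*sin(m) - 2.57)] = (-328.082544*sin(m)^4 - 39.860496*sin(m)^3 + 752.64188*sin(m)^2 + 90.358736*sin(m) - 127.030456)/(3.21*sin(m)^2 + 0.52*sin(m) + 2.57)^3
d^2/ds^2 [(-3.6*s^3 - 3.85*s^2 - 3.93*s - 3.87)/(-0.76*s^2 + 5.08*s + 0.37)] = (222.098816*s^3 + 60.506952*s^2 - 80.06004*s + 188.198498)/(0.438976*s^6 - 8.802624*s^5 + 58.197456*s^4 - 122.525536*s^3 - 28.332972*s^2 - 2.086356*s - 0.050653)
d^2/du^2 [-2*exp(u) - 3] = -2*exp(u)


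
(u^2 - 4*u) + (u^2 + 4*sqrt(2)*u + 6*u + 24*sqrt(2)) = 2*u^2 + 2*u + 4*sqrt(2)*u + 24*sqrt(2)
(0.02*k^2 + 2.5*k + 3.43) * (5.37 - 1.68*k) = -0.0336*k^3 - 4.0926*k^2 + 7.6626*k + 18.4191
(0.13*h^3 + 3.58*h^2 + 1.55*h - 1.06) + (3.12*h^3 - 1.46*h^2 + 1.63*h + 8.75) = 3.25*h^3 + 2.12*h^2 + 3.18*h + 7.69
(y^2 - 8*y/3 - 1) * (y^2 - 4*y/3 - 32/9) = y^4 - 4*y^3 - y^2 + 292*y/27 + 32/9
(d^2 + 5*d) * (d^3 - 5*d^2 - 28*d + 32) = d^5 - 53*d^3 - 108*d^2 + 160*d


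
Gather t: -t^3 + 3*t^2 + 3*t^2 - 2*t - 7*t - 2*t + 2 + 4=-t^3 + 6*t^2 - 11*t + 6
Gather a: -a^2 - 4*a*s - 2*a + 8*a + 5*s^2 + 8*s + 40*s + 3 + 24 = -a^2 + a*(6 - 4*s) + 5*s^2 + 48*s + 27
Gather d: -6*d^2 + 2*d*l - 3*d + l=-6*d^2 + d*(2*l - 3) + l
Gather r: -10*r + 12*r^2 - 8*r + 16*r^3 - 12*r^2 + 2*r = 16*r^3 - 16*r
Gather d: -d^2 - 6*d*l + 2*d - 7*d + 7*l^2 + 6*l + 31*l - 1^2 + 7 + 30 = -d^2 + d*(-6*l - 5) + 7*l^2 + 37*l + 36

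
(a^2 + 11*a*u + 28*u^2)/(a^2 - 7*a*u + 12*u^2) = (a^2 + 11*a*u + 28*u^2)/(a^2 - 7*a*u + 12*u^2)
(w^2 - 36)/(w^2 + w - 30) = (w - 6)/(w - 5)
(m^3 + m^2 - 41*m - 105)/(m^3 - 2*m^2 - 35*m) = (m + 3)/m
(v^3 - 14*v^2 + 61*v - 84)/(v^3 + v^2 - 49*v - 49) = (v^2 - 7*v + 12)/(v^2 + 8*v + 7)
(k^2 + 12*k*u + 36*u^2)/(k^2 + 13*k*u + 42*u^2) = (k + 6*u)/(k + 7*u)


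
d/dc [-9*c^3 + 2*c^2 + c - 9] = -27*c^2 + 4*c + 1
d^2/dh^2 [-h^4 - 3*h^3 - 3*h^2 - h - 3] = -12*h^2 - 18*h - 6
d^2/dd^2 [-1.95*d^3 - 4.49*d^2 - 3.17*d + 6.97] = -11.7*d - 8.98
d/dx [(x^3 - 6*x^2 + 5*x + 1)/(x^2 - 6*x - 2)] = (x^4 - 12*x^3 + 25*x^2 + 22*x - 4)/(x^4 - 12*x^3 + 32*x^2 + 24*x + 4)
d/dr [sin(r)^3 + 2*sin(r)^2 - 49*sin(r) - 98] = (3*sin(r)^2 + 4*sin(r) - 49)*cos(r)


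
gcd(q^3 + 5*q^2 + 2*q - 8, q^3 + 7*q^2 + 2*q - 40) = q + 4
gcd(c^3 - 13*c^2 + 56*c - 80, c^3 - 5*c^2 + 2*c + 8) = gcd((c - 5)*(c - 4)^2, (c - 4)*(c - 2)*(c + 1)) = c - 4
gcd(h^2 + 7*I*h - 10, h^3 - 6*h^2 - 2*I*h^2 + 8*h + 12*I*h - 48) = h + 2*I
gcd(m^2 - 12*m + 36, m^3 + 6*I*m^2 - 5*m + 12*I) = 1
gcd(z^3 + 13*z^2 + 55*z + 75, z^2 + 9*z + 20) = z + 5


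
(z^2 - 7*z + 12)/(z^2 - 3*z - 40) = (-z^2 + 7*z - 12)/(-z^2 + 3*z + 40)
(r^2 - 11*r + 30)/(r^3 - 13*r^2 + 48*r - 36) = (r - 5)/(r^2 - 7*r + 6)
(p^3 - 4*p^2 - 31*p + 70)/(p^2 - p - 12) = (-p^3 + 4*p^2 + 31*p - 70)/(-p^2 + p + 12)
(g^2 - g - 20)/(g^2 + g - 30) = (g + 4)/(g + 6)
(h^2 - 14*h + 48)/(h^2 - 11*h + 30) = (h - 8)/(h - 5)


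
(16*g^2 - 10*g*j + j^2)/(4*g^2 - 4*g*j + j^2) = (8*g - j)/(2*g - j)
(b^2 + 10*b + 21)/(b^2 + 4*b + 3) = (b + 7)/(b + 1)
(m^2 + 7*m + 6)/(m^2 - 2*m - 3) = (m + 6)/(m - 3)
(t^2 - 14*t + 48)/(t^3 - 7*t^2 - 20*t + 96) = (t - 6)/(t^2 + t - 12)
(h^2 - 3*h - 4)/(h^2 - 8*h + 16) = (h + 1)/(h - 4)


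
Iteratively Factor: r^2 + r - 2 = (r - 1)*(r + 2)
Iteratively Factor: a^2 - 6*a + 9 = (a - 3)*(a - 3)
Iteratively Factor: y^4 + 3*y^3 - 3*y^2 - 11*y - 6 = (y + 3)*(y^3 - 3*y - 2) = (y + 1)*(y + 3)*(y^2 - y - 2) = (y - 2)*(y + 1)*(y + 3)*(y + 1)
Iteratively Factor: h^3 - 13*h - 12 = (h - 4)*(h^2 + 4*h + 3) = (h - 4)*(h + 3)*(h + 1)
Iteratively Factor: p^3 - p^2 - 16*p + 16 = (p - 4)*(p^2 + 3*p - 4) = (p - 4)*(p + 4)*(p - 1)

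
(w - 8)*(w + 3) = w^2 - 5*w - 24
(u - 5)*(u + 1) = u^2 - 4*u - 5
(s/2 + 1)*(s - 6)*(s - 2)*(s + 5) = s^4/2 - s^3/2 - 17*s^2 + 2*s + 60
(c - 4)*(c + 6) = c^2 + 2*c - 24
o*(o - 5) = o^2 - 5*o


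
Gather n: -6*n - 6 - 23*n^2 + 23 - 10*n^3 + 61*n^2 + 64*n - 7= -10*n^3 + 38*n^2 + 58*n + 10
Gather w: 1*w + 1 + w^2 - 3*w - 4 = w^2 - 2*w - 3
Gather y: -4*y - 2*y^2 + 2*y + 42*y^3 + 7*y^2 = 42*y^3 + 5*y^2 - 2*y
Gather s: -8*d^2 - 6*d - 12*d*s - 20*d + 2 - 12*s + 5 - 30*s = -8*d^2 - 26*d + s*(-12*d - 42) + 7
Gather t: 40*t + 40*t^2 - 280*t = 40*t^2 - 240*t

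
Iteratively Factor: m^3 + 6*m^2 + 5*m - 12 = (m + 3)*(m^2 + 3*m - 4) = (m + 3)*(m + 4)*(m - 1)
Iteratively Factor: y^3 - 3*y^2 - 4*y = (y - 4)*(y^2 + y) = (y - 4)*(y + 1)*(y)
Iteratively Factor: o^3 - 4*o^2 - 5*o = (o - 5)*(o^2 + o) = (o - 5)*(o + 1)*(o)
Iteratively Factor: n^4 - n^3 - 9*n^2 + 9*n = (n - 1)*(n^3 - 9*n) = n*(n - 1)*(n^2 - 9) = n*(n - 3)*(n - 1)*(n + 3)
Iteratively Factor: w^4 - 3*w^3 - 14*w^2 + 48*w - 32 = (w - 4)*(w^3 + w^2 - 10*w + 8) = (w - 4)*(w - 1)*(w^2 + 2*w - 8) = (w - 4)*(w - 1)*(w + 4)*(w - 2)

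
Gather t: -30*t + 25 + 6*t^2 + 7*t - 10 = 6*t^2 - 23*t + 15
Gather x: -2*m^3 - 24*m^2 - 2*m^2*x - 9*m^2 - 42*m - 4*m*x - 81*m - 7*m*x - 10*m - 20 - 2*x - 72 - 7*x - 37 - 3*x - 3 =-2*m^3 - 33*m^2 - 133*m + x*(-2*m^2 - 11*m - 12) - 132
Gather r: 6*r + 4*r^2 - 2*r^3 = -2*r^3 + 4*r^2 + 6*r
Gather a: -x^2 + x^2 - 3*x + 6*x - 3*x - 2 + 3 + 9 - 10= 0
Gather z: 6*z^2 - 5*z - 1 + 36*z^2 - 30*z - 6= 42*z^2 - 35*z - 7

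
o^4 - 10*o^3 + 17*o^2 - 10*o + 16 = (o - 8)*(o - 2)*(o - I)*(o + I)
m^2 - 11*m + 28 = (m - 7)*(m - 4)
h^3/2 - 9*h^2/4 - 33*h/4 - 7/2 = (h/2 + 1)*(h - 7)*(h + 1/2)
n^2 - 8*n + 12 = (n - 6)*(n - 2)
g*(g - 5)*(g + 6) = g^3 + g^2 - 30*g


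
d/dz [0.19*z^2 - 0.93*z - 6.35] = 0.38*z - 0.93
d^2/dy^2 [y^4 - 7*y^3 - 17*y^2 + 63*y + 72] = 12*y^2 - 42*y - 34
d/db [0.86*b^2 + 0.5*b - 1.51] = 1.72*b + 0.5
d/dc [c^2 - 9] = 2*c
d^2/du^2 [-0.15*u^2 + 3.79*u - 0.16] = -0.300000000000000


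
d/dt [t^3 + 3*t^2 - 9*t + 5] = 3*t^2 + 6*t - 9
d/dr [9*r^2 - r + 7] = 18*r - 1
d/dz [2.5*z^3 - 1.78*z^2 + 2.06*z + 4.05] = 7.5*z^2 - 3.56*z + 2.06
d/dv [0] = 0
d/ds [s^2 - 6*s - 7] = 2*s - 6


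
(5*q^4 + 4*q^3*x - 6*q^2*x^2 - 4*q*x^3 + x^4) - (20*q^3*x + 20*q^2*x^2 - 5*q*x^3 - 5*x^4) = 5*q^4 - 16*q^3*x - 26*q^2*x^2 + q*x^3 + 6*x^4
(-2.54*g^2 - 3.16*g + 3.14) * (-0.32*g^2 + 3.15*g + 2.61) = 0.8128*g^4 - 6.9898*g^3 - 17.5882*g^2 + 1.6434*g + 8.1954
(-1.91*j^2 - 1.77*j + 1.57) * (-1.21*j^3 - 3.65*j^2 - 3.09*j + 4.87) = 2.3111*j^5 + 9.1132*j^4 + 10.4627*j^3 - 9.5629*j^2 - 13.4712*j + 7.6459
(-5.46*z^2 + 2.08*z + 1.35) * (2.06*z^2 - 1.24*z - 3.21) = -11.2476*z^4 + 11.0552*z^3 + 17.7284*z^2 - 8.3508*z - 4.3335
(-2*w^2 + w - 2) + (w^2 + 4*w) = -w^2 + 5*w - 2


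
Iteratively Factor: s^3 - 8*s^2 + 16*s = (s - 4)*(s^2 - 4*s) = s*(s - 4)*(s - 4)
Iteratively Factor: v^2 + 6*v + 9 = (v + 3)*(v + 3)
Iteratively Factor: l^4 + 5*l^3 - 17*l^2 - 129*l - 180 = (l + 3)*(l^3 + 2*l^2 - 23*l - 60) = (l + 3)*(l + 4)*(l^2 - 2*l - 15) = (l + 3)^2*(l + 4)*(l - 5)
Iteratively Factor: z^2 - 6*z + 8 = (z - 4)*(z - 2)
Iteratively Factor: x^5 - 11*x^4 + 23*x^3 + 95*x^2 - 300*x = (x - 5)*(x^4 - 6*x^3 - 7*x^2 + 60*x) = (x - 5)*(x + 3)*(x^3 - 9*x^2 + 20*x) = (x - 5)*(x - 4)*(x + 3)*(x^2 - 5*x) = x*(x - 5)*(x - 4)*(x + 3)*(x - 5)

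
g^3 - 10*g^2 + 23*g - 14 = (g - 7)*(g - 2)*(g - 1)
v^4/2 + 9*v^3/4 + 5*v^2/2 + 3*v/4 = v*(v/2 + 1/2)*(v + 1/2)*(v + 3)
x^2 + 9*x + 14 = (x + 2)*(x + 7)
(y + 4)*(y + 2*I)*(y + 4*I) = y^3 + 4*y^2 + 6*I*y^2 - 8*y + 24*I*y - 32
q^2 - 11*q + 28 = (q - 7)*(q - 4)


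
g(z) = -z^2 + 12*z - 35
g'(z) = 12 - 2*z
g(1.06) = -23.40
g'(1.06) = 9.88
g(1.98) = -15.16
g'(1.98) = 8.04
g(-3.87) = -96.42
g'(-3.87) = 19.74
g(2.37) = -12.18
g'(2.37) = 7.26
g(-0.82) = -45.51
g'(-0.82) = 13.64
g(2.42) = -11.82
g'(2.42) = 7.16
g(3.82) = -3.75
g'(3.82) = 4.36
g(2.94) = -8.36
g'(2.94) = 6.12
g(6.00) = 1.00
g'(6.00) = 0.00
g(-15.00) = -440.00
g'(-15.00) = 42.00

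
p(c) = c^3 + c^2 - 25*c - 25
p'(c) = 3*c^2 + 2*c - 25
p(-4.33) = 20.82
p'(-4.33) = 22.59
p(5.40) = 26.62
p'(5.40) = 73.28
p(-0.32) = -16.93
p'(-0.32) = -25.33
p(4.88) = -6.97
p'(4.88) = 56.20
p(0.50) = -37.12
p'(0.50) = -23.25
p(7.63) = 286.66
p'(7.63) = 164.91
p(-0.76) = -5.86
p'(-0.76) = -24.79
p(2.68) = -65.57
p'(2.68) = 1.91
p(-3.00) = 32.00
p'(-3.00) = -4.00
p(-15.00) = -2800.00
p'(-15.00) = 620.00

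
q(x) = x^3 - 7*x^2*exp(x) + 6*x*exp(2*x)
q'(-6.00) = 107.58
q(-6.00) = -216.62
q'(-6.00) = 107.58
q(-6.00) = -216.62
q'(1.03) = 86.04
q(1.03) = 28.78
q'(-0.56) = 3.93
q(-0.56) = -2.53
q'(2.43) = 3698.27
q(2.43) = 1426.01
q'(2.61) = 5776.80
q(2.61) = 2265.38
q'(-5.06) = 76.12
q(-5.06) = -130.69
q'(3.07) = 17561.25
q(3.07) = 7155.59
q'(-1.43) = 6.86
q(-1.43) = -6.84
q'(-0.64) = 3.97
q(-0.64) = -2.84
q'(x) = -7*x^2*exp(x) + 3*x^2 + 12*x*exp(2*x) - 14*x*exp(x) + 6*exp(2*x)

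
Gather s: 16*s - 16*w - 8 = 16*s - 16*w - 8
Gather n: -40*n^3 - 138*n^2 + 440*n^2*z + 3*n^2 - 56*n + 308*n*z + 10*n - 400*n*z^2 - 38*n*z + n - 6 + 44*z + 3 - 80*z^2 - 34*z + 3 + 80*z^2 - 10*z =-40*n^3 + n^2*(440*z - 135) + n*(-400*z^2 + 270*z - 45)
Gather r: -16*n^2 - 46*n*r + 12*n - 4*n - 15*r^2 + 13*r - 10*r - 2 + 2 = -16*n^2 + 8*n - 15*r^2 + r*(3 - 46*n)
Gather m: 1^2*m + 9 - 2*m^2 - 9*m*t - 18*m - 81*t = -2*m^2 + m*(-9*t - 17) - 81*t + 9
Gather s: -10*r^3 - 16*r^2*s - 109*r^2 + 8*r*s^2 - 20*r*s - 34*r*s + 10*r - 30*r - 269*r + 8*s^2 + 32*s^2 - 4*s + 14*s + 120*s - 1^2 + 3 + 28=-10*r^3 - 109*r^2 - 289*r + s^2*(8*r + 40) + s*(-16*r^2 - 54*r + 130) + 30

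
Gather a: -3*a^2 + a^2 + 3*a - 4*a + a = -2*a^2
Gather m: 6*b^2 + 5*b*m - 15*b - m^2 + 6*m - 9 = 6*b^2 - 15*b - m^2 + m*(5*b + 6) - 9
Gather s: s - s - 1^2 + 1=0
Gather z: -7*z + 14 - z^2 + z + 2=-z^2 - 6*z + 16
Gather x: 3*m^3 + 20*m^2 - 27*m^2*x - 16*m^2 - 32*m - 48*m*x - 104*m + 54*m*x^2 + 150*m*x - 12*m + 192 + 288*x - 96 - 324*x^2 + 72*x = 3*m^3 + 4*m^2 - 148*m + x^2*(54*m - 324) + x*(-27*m^2 + 102*m + 360) + 96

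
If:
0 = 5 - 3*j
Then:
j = 5/3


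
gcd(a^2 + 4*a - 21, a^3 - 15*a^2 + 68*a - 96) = a - 3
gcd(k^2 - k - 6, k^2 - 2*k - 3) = k - 3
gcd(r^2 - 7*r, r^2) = r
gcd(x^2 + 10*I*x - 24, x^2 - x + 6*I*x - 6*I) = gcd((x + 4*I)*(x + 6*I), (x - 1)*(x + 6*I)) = x + 6*I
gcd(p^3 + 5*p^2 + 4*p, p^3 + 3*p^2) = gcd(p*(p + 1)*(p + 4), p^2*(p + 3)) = p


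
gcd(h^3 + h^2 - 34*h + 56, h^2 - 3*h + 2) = h - 2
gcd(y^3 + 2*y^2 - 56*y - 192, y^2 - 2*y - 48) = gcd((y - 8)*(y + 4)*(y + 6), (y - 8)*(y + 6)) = y^2 - 2*y - 48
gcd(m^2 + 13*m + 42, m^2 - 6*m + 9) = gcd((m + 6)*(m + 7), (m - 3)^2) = 1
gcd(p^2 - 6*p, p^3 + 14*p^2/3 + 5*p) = p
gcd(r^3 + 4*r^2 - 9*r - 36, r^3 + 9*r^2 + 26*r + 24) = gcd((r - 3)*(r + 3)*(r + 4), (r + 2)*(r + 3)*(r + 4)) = r^2 + 7*r + 12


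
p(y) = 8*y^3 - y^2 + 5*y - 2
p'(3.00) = 215.00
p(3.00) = 220.00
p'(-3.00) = 227.00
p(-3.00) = -242.00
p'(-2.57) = 168.66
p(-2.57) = -157.25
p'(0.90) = 22.64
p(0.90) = 7.52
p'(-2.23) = 128.81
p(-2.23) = -106.84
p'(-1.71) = 78.60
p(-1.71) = -53.48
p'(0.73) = 16.33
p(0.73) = 4.23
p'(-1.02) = 32.01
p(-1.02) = -16.63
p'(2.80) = 187.56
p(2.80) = 179.78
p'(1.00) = 27.00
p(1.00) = 10.00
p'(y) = 24*y^2 - 2*y + 5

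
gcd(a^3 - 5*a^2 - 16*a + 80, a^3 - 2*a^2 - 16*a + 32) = a^2 - 16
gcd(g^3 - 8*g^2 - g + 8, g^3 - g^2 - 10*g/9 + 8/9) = g + 1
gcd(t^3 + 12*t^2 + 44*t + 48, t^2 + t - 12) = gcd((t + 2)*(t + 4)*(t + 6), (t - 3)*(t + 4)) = t + 4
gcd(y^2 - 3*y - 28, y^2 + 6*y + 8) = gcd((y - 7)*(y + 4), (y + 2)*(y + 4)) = y + 4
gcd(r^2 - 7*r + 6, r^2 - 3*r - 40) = 1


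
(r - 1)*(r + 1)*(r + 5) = r^3 + 5*r^2 - r - 5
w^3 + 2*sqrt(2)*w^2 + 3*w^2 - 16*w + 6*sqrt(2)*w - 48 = (w + 3)*(w - 2*sqrt(2))*(w + 4*sqrt(2))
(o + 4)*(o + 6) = o^2 + 10*o + 24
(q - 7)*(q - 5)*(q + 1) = q^3 - 11*q^2 + 23*q + 35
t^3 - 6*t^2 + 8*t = t*(t - 4)*(t - 2)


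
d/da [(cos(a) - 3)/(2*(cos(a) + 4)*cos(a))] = (sin(a) - 12*sin(a)/cos(a)^2 - 6*tan(a))/(2*(cos(a) + 4)^2)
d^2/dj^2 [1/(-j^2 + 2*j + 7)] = 2*(-j^2 + 2*j + 4*(j - 1)^2 + 7)/(-j^2 + 2*j + 7)^3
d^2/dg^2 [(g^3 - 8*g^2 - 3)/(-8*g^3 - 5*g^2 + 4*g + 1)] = 2*(552*g^6 - 96*g^5 + 1872*g^4 + 1547*g^3 + 45*g^2 - 111*g + 71)/(512*g^9 + 960*g^8 - 168*g^7 - 1027*g^6 - 156*g^5 + 357*g^4 + 80*g^3 - 33*g^2 - 12*g - 1)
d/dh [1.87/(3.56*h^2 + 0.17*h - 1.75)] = (-13.3144*h - 0.3179)/(3.56*h^2 + 0.17*h - 1.75)^2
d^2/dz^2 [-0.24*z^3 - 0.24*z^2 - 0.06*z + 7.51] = -1.44*z - 0.48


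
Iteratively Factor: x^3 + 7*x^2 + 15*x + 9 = (x + 3)*(x^2 + 4*x + 3) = (x + 1)*(x + 3)*(x + 3)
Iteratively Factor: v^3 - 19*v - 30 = (v + 2)*(v^2 - 2*v - 15) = (v - 5)*(v + 2)*(v + 3)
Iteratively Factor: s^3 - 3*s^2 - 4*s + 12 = (s + 2)*(s^2 - 5*s + 6) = (s - 3)*(s + 2)*(s - 2)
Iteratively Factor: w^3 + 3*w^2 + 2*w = (w + 1)*(w^2 + 2*w) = (w + 1)*(w + 2)*(w)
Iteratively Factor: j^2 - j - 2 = (j + 1)*(j - 2)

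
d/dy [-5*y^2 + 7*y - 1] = 7 - 10*y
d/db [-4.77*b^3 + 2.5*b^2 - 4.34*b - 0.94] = -14.31*b^2 + 5.0*b - 4.34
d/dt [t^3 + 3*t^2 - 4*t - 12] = 3*t^2 + 6*t - 4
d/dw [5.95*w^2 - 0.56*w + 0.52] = 11.9*w - 0.56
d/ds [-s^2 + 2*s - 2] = 2 - 2*s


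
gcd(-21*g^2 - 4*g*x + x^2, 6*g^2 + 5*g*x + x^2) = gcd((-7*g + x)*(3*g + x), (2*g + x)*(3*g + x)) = 3*g + x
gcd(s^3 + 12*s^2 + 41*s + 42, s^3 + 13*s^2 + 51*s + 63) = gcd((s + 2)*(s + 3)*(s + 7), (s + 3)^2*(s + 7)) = s^2 + 10*s + 21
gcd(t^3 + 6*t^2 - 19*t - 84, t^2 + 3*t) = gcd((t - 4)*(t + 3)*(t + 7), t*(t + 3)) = t + 3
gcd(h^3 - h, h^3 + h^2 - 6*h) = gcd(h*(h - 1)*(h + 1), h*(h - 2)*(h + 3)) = h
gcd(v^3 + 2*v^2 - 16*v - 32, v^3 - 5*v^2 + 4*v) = v - 4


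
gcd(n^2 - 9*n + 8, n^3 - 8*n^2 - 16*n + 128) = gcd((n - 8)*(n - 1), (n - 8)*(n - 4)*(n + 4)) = n - 8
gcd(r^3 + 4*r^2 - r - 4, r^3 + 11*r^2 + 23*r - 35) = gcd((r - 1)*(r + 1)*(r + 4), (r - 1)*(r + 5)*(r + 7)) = r - 1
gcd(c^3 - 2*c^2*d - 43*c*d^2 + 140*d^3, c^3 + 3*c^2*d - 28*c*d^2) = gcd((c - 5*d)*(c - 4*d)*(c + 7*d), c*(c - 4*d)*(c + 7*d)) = c^2 + 3*c*d - 28*d^2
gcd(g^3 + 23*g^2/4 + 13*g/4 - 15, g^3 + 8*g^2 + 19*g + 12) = g^2 + 7*g + 12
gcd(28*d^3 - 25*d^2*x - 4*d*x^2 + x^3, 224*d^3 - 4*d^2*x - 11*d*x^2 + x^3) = -28*d^2 - 3*d*x + x^2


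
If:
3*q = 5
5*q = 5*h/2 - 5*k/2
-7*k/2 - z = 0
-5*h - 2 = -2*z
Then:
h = 16/9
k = -14/9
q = 5/3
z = 49/9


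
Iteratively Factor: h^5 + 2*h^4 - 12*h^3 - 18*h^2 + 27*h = (h - 3)*(h^4 + 5*h^3 + 3*h^2 - 9*h) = h*(h - 3)*(h^3 + 5*h^2 + 3*h - 9) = h*(h - 3)*(h + 3)*(h^2 + 2*h - 3) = h*(h - 3)*(h + 3)^2*(h - 1)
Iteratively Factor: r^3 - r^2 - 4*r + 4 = (r + 2)*(r^2 - 3*r + 2) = (r - 1)*(r + 2)*(r - 2)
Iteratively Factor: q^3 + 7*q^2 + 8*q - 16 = (q - 1)*(q^2 + 8*q + 16) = (q - 1)*(q + 4)*(q + 4)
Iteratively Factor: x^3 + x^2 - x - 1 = (x + 1)*(x^2 - 1) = (x + 1)^2*(x - 1)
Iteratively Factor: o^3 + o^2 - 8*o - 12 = (o + 2)*(o^2 - o - 6) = (o + 2)^2*(o - 3)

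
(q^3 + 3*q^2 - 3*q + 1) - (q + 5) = q^3 + 3*q^2 - 4*q - 4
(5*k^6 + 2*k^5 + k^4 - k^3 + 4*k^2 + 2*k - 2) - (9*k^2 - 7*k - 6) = 5*k^6 + 2*k^5 + k^4 - k^3 - 5*k^2 + 9*k + 4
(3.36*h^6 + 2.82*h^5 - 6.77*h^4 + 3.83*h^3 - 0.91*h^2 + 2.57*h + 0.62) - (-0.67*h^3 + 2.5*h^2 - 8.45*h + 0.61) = 3.36*h^6 + 2.82*h^5 - 6.77*h^4 + 4.5*h^3 - 3.41*h^2 + 11.02*h + 0.01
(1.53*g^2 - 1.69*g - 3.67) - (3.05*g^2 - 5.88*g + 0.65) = -1.52*g^2 + 4.19*g - 4.32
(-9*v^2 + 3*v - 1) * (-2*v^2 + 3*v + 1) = 18*v^4 - 33*v^3 + 2*v^2 - 1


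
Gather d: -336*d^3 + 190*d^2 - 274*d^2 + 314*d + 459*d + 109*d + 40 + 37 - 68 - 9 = -336*d^3 - 84*d^2 + 882*d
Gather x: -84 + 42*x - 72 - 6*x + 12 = 36*x - 144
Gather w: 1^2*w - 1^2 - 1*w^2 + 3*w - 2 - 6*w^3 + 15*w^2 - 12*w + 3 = -6*w^3 + 14*w^2 - 8*w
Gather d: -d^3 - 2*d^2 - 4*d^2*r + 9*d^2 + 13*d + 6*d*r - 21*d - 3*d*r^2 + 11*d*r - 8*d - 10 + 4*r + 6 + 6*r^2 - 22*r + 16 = -d^3 + d^2*(7 - 4*r) + d*(-3*r^2 + 17*r - 16) + 6*r^2 - 18*r + 12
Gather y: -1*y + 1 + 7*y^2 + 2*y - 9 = 7*y^2 + y - 8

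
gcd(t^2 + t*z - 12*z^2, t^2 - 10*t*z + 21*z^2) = -t + 3*z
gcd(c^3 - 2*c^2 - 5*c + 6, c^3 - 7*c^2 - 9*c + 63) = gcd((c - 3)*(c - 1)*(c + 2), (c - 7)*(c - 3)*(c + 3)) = c - 3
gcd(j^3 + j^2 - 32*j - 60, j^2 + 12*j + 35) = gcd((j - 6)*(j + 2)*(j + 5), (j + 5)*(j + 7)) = j + 5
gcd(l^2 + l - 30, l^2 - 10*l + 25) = l - 5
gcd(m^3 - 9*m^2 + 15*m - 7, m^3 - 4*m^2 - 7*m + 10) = m - 1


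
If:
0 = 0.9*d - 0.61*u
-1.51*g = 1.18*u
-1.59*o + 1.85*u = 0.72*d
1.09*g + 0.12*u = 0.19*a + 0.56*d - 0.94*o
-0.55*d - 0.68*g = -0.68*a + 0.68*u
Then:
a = 0.00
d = 0.00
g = 0.00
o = 0.00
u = 0.00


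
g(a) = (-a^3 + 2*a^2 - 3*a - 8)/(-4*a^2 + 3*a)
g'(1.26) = -10.31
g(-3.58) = -1.20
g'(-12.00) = 0.25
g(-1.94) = -0.61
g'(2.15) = -0.80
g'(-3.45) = 0.29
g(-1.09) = 0.13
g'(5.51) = 0.20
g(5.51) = 1.25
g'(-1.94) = 0.52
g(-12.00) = -3.34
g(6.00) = 1.35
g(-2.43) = -0.82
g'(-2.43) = 0.39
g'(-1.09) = 1.55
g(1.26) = 4.13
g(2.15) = 1.26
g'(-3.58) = 0.29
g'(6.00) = 0.21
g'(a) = (8*a - 3)*(-a^3 + 2*a^2 - 3*a - 8)/(-4*a^2 + 3*a)^2 + (-3*a^2 + 4*a - 3)/(-4*a^2 + 3*a) = 2*(2*a^4 - 3*a^3 - 3*a^2 - 32*a + 12)/(a^2*(16*a^2 - 24*a + 9))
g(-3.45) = -1.16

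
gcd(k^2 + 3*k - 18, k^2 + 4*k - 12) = k + 6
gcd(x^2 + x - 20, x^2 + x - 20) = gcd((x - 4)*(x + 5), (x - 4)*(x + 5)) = x^2 + x - 20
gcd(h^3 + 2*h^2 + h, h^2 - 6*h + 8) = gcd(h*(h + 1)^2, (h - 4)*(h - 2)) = 1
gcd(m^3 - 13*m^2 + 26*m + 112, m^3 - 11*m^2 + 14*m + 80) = m^2 - 6*m - 16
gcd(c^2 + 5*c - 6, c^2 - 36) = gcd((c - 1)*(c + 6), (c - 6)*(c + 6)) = c + 6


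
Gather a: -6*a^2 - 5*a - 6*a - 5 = -6*a^2 - 11*a - 5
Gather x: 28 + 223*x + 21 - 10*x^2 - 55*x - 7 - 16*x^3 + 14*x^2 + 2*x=-16*x^3 + 4*x^2 + 170*x + 42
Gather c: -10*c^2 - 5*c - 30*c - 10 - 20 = -10*c^2 - 35*c - 30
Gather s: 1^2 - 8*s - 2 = -8*s - 1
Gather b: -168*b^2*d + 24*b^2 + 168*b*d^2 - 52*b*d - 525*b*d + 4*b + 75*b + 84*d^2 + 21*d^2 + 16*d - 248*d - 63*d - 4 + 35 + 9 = b^2*(24 - 168*d) + b*(168*d^2 - 577*d + 79) + 105*d^2 - 295*d + 40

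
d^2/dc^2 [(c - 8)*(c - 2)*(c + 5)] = 6*c - 10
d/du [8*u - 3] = 8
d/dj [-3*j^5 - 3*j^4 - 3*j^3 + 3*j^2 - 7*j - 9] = -15*j^4 - 12*j^3 - 9*j^2 + 6*j - 7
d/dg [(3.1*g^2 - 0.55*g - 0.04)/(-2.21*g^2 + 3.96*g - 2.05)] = (11.0605*g^2 - 12.8868*g + 1.2859)/(4.8841*g^4 - 17.5032*g^3 + 24.7426*g^2 - 16.236*g + 4.2025)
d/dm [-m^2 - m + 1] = -2*m - 1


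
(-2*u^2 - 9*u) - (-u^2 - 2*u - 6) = -u^2 - 7*u + 6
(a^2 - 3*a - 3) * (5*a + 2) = 5*a^3 - 13*a^2 - 21*a - 6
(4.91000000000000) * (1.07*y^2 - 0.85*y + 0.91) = 5.2537*y^2 - 4.1735*y + 4.4681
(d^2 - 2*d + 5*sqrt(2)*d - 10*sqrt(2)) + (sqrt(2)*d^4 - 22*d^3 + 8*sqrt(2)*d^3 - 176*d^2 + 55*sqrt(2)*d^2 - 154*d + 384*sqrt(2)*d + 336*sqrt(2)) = sqrt(2)*d^4 - 22*d^3 + 8*sqrt(2)*d^3 - 175*d^2 + 55*sqrt(2)*d^2 - 156*d + 389*sqrt(2)*d + 326*sqrt(2)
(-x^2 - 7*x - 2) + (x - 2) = -x^2 - 6*x - 4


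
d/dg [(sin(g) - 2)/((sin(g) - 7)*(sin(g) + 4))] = (4*sin(g) + cos(g)^2 - 35)*cos(g)/((sin(g) - 7)^2*(sin(g) + 4)^2)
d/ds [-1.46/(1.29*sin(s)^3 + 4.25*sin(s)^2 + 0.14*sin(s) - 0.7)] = (5.6502*sin(s)^2 + 12.41*sin(s) + 0.2044)*cos(s)/(1.29*sin(s)^3 + 4.25*sin(s)^2 + 0.14*sin(s) - 0.7)^2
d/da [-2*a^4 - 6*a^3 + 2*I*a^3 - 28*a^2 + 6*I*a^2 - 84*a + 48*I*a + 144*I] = -8*a^3 + a^2*(-18 + 6*I) + a*(-56 + 12*I) - 84 + 48*I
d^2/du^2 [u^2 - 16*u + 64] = 2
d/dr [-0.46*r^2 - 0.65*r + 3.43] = -0.92*r - 0.65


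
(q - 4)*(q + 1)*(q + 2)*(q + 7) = q^4 + 6*q^3 - 17*q^2 - 78*q - 56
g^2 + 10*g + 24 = (g + 4)*(g + 6)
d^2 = d^2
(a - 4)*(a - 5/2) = a^2 - 13*a/2 + 10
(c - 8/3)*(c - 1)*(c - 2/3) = c^3 - 13*c^2/3 + 46*c/9 - 16/9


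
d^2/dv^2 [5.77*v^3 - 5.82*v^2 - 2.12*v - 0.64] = 34.62*v - 11.64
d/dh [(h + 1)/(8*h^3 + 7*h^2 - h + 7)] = (8*h^3 + 7*h^2 - h - (h + 1)*(24*h^2 + 14*h - 1) + 7)/(8*h^3 + 7*h^2 - h + 7)^2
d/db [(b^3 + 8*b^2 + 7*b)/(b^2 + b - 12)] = (b^4 + 2*b^3 - 35*b^2 - 192*b - 84)/(b^4 + 2*b^3 - 23*b^2 - 24*b + 144)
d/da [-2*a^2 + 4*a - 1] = 4 - 4*a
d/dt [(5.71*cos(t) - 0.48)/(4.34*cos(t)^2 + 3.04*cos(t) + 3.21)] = (24.7814*cos(t)^2 - 4.1664*cos(t) - 19.7883)*sin(t)/(18.8356*cos(t)^4 + 26.3872*cos(t)^3 + 37.1044*cos(t)^2 + 19.5168*cos(t) + 10.3041)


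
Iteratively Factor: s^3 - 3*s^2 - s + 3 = (s - 3)*(s^2 - 1) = (s - 3)*(s - 1)*(s + 1)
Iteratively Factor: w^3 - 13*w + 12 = (w + 4)*(w^2 - 4*w + 3) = (w - 1)*(w + 4)*(w - 3)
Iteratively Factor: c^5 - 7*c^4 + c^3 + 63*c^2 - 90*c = (c - 5)*(c^4 - 2*c^3 - 9*c^2 + 18*c) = (c - 5)*(c - 2)*(c^3 - 9*c) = c*(c - 5)*(c - 2)*(c^2 - 9) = c*(c - 5)*(c - 2)*(c + 3)*(c - 3)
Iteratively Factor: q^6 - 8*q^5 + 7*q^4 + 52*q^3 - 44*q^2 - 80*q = (q - 5)*(q^5 - 3*q^4 - 8*q^3 + 12*q^2 + 16*q) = q*(q - 5)*(q^4 - 3*q^3 - 8*q^2 + 12*q + 16) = q*(q - 5)*(q - 4)*(q^3 + q^2 - 4*q - 4) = q*(q - 5)*(q - 4)*(q + 2)*(q^2 - q - 2) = q*(q - 5)*(q - 4)*(q - 2)*(q + 2)*(q + 1)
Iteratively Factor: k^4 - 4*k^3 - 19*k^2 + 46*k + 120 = (k - 4)*(k^3 - 19*k - 30) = (k - 4)*(k + 3)*(k^2 - 3*k - 10) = (k - 5)*(k - 4)*(k + 3)*(k + 2)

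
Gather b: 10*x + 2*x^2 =2*x^2 + 10*x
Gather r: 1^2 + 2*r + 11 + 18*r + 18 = 20*r + 30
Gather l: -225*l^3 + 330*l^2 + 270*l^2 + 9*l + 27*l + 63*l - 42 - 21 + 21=-225*l^3 + 600*l^2 + 99*l - 42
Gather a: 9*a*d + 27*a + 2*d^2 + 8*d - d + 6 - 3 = a*(9*d + 27) + 2*d^2 + 7*d + 3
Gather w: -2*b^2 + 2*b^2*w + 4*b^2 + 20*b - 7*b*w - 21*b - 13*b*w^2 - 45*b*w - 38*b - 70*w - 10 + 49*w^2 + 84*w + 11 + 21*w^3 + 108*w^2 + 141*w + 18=2*b^2 - 39*b + 21*w^3 + w^2*(157 - 13*b) + w*(2*b^2 - 52*b + 155) + 19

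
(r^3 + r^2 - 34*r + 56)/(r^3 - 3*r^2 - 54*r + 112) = (r - 4)/(r - 8)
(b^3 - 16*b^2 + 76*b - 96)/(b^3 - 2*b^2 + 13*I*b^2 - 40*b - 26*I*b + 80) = (b^2 - 14*b + 48)/(b^2 + 13*I*b - 40)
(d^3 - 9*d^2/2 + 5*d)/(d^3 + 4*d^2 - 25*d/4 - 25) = 2*d*(d - 2)/(2*d^2 + 13*d + 20)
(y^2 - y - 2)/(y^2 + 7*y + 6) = (y - 2)/(y + 6)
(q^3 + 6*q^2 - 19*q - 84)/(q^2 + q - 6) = (q^2 + 3*q - 28)/(q - 2)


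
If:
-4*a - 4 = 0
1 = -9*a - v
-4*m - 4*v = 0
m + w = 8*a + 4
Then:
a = -1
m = -8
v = 8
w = 4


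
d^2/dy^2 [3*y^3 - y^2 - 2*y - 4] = 18*y - 2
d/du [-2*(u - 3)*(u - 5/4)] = 17/2 - 4*u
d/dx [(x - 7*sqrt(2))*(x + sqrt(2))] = 2*x - 6*sqrt(2)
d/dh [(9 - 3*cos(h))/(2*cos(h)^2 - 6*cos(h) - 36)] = 3*(sin(h)^2 + 6*cos(h) - 28)*sin(h)/(2*(sin(h)^2 + 3*cos(h) + 17)^2)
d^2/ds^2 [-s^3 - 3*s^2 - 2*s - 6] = -6*s - 6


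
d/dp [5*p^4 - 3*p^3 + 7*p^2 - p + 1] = 20*p^3 - 9*p^2 + 14*p - 1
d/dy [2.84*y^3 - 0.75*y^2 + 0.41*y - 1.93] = 8.52*y^2 - 1.5*y + 0.41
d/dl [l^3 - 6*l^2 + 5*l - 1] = 3*l^2 - 12*l + 5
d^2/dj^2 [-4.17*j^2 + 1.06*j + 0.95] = -8.34000000000000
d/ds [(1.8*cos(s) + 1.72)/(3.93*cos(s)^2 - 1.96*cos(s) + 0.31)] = (7.074*cos(s)^2 + 13.5192*cos(s) - 3.9292)*sin(s)/(15.4449*cos(s)^4 - 15.4056*cos(s)^3 + 6.2782*cos(s)^2 - 1.2152*cos(s) + 0.0961)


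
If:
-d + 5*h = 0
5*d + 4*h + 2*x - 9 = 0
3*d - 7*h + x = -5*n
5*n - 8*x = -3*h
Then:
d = 405/251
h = 81/251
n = -603/1255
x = -45/251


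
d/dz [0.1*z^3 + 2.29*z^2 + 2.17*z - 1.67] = 0.3*z^2 + 4.58*z + 2.17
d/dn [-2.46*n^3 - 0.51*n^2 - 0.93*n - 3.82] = -7.38*n^2 - 1.02*n - 0.93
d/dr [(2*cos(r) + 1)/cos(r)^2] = 2*(cos(r) + 1)*sin(r)/cos(r)^3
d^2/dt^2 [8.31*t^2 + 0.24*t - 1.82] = 16.6200000000000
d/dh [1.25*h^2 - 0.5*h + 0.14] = 2.5*h - 0.5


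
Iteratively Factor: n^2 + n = (n)*(n + 1)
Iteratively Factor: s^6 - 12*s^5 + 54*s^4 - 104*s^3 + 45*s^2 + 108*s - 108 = (s + 1)*(s^5 - 13*s^4 + 67*s^3 - 171*s^2 + 216*s - 108) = (s - 3)*(s + 1)*(s^4 - 10*s^3 + 37*s^2 - 60*s + 36) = (s - 3)^2*(s + 1)*(s^3 - 7*s^2 + 16*s - 12) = (s - 3)^3*(s + 1)*(s^2 - 4*s + 4) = (s - 3)^3*(s - 2)*(s + 1)*(s - 2)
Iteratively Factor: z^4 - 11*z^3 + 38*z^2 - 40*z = (z - 5)*(z^3 - 6*z^2 + 8*z) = z*(z - 5)*(z^2 - 6*z + 8) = z*(z - 5)*(z - 4)*(z - 2)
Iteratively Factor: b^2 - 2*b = (b)*(b - 2)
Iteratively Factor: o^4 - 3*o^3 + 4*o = (o - 2)*(o^3 - o^2 - 2*o) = o*(o - 2)*(o^2 - o - 2) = o*(o - 2)*(o + 1)*(o - 2)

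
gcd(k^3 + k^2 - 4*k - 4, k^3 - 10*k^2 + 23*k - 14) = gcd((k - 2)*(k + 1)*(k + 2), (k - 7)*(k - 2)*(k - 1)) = k - 2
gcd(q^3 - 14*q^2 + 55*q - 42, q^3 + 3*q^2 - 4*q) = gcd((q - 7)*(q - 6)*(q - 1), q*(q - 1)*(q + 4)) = q - 1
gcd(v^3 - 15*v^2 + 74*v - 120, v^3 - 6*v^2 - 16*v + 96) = v^2 - 10*v + 24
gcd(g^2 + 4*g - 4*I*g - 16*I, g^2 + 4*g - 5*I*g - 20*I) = g + 4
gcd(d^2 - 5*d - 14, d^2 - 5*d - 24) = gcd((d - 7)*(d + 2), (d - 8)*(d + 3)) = 1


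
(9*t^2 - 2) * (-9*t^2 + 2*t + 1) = -81*t^4 + 18*t^3 + 27*t^2 - 4*t - 2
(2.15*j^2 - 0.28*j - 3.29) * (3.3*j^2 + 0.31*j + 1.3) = 7.095*j^4 - 0.2575*j^3 - 8.1488*j^2 - 1.3839*j - 4.277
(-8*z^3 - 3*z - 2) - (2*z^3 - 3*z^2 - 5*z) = -10*z^3 + 3*z^2 + 2*z - 2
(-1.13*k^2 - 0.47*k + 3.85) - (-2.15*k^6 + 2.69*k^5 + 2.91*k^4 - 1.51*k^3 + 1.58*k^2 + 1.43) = 2.15*k^6 - 2.69*k^5 - 2.91*k^4 + 1.51*k^3 - 2.71*k^2 - 0.47*k + 2.42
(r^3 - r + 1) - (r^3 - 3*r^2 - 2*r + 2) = 3*r^2 + r - 1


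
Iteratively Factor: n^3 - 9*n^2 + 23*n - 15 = (n - 5)*(n^2 - 4*n + 3) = (n - 5)*(n - 1)*(n - 3)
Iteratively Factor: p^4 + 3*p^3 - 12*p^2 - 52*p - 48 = (p - 4)*(p^3 + 7*p^2 + 16*p + 12) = (p - 4)*(p + 2)*(p^2 + 5*p + 6) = (p - 4)*(p + 2)^2*(p + 3)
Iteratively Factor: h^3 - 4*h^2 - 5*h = (h + 1)*(h^2 - 5*h) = h*(h + 1)*(h - 5)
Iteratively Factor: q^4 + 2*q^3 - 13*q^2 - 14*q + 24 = (q - 3)*(q^3 + 5*q^2 + 2*q - 8) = (q - 3)*(q + 4)*(q^2 + q - 2) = (q - 3)*(q + 2)*(q + 4)*(q - 1)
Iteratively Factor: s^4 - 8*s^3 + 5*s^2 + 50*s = (s - 5)*(s^3 - 3*s^2 - 10*s) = (s - 5)*(s + 2)*(s^2 - 5*s) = s*(s - 5)*(s + 2)*(s - 5)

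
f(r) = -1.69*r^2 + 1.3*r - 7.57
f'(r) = 1.3 - 3.38*r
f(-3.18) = -28.79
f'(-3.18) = 12.05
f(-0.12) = -7.75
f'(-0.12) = 1.71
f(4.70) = -38.79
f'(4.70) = -14.59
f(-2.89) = -25.44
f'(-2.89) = 11.07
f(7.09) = -83.31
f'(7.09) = -22.66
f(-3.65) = -34.83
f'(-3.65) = 13.64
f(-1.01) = -10.61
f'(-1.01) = 4.71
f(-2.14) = -18.09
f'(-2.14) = 8.53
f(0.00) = -7.57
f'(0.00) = 1.30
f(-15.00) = -407.32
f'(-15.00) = 52.00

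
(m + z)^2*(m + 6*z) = m^3 + 8*m^2*z + 13*m*z^2 + 6*z^3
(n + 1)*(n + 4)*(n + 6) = n^3 + 11*n^2 + 34*n + 24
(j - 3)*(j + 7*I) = j^2 - 3*j + 7*I*j - 21*I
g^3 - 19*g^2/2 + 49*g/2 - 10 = (g - 5)*(g - 4)*(g - 1/2)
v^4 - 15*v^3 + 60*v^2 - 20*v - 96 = (v - 8)*(v - 6)*(v - 2)*(v + 1)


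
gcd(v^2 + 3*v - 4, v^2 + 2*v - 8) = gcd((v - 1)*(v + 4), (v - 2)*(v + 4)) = v + 4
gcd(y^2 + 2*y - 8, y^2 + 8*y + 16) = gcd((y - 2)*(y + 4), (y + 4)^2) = y + 4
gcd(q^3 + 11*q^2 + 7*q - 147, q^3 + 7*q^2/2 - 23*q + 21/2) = q^2 + 4*q - 21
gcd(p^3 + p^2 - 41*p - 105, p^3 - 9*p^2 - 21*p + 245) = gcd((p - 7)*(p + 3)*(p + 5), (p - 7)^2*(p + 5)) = p^2 - 2*p - 35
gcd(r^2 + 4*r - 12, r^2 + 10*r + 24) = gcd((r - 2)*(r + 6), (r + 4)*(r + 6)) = r + 6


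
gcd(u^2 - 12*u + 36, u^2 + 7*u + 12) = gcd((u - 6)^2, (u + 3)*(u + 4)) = 1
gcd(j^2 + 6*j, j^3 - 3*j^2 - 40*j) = j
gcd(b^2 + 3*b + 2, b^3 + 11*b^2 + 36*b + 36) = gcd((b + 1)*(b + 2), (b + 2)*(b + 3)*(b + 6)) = b + 2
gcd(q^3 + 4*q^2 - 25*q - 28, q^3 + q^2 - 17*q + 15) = 1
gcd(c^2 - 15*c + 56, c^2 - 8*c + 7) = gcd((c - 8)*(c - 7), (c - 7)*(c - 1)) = c - 7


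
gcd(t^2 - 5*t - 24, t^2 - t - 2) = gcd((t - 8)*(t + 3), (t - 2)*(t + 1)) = 1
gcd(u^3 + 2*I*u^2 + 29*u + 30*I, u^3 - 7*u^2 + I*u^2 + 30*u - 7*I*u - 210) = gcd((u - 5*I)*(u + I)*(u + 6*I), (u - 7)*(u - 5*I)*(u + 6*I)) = u^2 + I*u + 30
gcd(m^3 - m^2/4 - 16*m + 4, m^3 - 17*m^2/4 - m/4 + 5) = m - 4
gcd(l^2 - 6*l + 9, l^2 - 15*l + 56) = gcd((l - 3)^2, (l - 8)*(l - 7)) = 1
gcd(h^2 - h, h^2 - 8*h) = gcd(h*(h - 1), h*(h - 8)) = h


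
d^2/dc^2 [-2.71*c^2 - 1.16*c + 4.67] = -5.42000000000000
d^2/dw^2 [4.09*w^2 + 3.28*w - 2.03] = 8.18000000000000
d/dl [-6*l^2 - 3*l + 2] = -12*l - 3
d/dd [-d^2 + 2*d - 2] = 2 - 2*d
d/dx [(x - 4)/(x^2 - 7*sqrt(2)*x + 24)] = (x^2 - 7*sqrt(2)*x - (x - 4)*(2*x - 7*sqrt(2)) + 24)/(x^2 - 7*sqrt(2)*x + 24)^2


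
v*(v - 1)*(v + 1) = v^3 - v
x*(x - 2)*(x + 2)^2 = x^4 + 2*x^3 - 4*x^2 - 8*x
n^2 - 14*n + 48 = (n - 8)*(n - 6)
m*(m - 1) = m^2 - m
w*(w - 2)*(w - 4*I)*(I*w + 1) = I*w^4 + 5*w^3 - 2*I*w^3 - 10*w^2 - 4*I*w^2 + 8*I*w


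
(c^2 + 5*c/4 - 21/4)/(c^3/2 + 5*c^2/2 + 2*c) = (4*c^2 + 5*c - 21)/(2*c*(c^2 + 5*c + 4))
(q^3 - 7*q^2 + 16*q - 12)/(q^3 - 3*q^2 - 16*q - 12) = (-q^3 + 7*q^2 - 16*q + 12)/(-q^3 + 3*q^2 + 16*q + 12)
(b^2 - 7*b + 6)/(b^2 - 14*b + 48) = (b - 1)/(b - 8)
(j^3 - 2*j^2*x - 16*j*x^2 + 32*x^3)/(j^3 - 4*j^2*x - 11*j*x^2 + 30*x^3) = (-j^2 + 16*x^2)/(-j^2 + 2*j*x + 15*x^2)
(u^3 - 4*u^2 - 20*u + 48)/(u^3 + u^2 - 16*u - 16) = (u^2 - 8*u + 12)/(u^2 - 3*u - 4)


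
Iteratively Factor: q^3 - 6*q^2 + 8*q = (q - 4)*(q^2 - 2*q) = q*(q - 4)*(q - 2)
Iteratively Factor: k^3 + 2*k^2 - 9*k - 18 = (k + 2)*(k^2 - 9) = (k + 2)*(k + 3)*(k - 3)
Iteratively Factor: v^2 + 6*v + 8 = (v + 4)*(v + 2)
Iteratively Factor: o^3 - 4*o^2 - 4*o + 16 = (o - 2)*(o^2 - 2*o - 8) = (o - 4)*(o - 2)*(o + 2)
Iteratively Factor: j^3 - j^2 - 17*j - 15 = (j + 1)*(j^2 - 2*j - 15) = (j - 5)*(j + 1)*(j + 3)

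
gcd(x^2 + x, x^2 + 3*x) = x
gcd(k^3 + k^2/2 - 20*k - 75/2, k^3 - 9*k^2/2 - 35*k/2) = k + 5/2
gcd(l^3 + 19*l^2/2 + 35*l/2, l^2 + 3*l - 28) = l + 7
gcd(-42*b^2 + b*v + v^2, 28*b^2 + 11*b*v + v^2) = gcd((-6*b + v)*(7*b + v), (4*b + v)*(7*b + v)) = 7*b + v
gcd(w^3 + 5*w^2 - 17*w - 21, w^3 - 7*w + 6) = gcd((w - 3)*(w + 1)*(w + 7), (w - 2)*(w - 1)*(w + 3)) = 1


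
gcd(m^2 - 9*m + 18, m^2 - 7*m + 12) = m - 3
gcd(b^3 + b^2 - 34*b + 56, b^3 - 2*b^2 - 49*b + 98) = b^2 + 5*b - 14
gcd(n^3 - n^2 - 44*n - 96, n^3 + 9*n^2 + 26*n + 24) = n^2 + 7*n + 12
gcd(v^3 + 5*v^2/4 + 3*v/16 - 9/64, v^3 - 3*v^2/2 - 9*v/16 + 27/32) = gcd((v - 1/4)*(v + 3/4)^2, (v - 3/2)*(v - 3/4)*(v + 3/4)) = v + 3/4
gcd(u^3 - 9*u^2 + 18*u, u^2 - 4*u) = u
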